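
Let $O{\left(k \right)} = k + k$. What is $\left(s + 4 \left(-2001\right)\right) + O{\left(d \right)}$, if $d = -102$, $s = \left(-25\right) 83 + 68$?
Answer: $-10215$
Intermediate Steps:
$s = -2007$ ($s = -2075 + 68 = -2007$)
$O{\left(k \right)} = 2 k$
$\left(s + 4 \left(-2001\right)\right) + O{\left(d \right)} = \left(-2007 + 4 \left(-2001\right)\right) + 2 \left(-102\right) = \left(-2007 - 8004\right) - 204 = -10011 - 204 = -10215$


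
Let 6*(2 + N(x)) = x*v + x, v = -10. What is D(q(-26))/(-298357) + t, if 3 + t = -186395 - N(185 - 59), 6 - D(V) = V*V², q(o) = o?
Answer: -55556179481/298357 ≈ -1.8621e+5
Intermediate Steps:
D(V) = 6 - V³ (D(V) = 6 - V*V² = 6 - V³)
N(x) = -2 - 3*x/2 (N(x) = -2 + (x*(-10) + x)/6 = -2 + (-10*x + x)/6 = -2 + (-9*x)/6 = -2 - 3*x/2)
t = -186207 (t = -3 + (-186395 - (-2 - 3*(185 - 59)/2)) = -3 + (-186395 - (-2 - 3/2*126)) = -3 + (-186395 - (-2 - 189)) = -3 + (-186395 - 1*(-191)) = -3 + (-186395 + 191) = -3 - 186204 = -186207)
D(q(-26))/(-298357) + t = (6 - 1*(-26)³)/(-298357) - 186207 = (6 - 1*(-17576))*(-1/298357) - 186207 = (6 + 17576)*(-1/298357) - 186207 = 17582*(-1/298357) - 186207 = -17582/298357 - 186207 = -55556179481/298357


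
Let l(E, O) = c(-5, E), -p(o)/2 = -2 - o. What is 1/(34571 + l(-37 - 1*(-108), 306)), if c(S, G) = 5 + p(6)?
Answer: 1/34592 ≈ 2.8908e-5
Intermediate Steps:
p(o) = 4 + 2*o (p(o) = -2*(-2 - o) = 4 + 2*o)
c(S, G) = 21 (c(S, G) = 5 + (4 + 2*6) = 5 + (4 + 12) = 5 + 16 = 21)
l(E, O) = 21
1/(34571 + l(-37 - 1*(-108), 306)) = 1/(34571 + 21) = 1/34592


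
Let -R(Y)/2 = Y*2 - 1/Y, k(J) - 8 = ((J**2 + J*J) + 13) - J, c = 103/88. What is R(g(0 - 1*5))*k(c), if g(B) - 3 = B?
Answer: 611723/3872 ≈ 157.99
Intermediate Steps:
g(B) = 3 + B
c = 103/88 (c = 103*(1/88) = 103/88 ≈ 1.1705)
k(J) = 21 - J + 2*J**2 (k(J) = 8 + (((J**2 + J*J) + 13) - J) = 8 + (((J**2 + J**2) + 13) - J) = 8 + ((2*J**2 + 13) - J) = 8 + ((13 + 2*J**2) - J) = 8 + (13 - J + 2*J**2) = 21 - J + 2*J**2)
R(Y) = -4*Y + 2/Y (R(Y) = -2*(Y*2 - 1/Y) = -2*(2*Y - 1/Y) = -2*(-1/Y + 2*Y) = -4*Y + 2/Y)
R(g(0 - 1*5))*k(c) = (-4*(3 + (0 - 1*5)) + 2/(3 + (0 - 1*5)))*(21 - 1*103/88 + 2*(103/88)**2) = (-4*(3 + (0 - 5)) + 2/(3 + (0 - 5)))*(21 - 103/88 + 2*(10609/7744)) = (-4*(3 - 5) + 2/(3 - 5))*(21 - 103/88 + 10609/3872) = (-4*(-2) + 2/(-2))*(87389/3872) = (8 + 2*(-1/2))*(87389/3872) = (8 - 1)*(87389/3872) = 7*(87389/3872) = 611723/3872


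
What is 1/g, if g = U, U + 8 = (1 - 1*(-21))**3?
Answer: 1/10640 ≈ 9.3985e-5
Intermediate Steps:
U = 10640 (U = -8 + (1 - 1*(-21))**3 = -8 + (1 + 21)**3 = -8 + 22**3 = -8 + 10648 = 10640)
g = 10640
1/g = 1/10640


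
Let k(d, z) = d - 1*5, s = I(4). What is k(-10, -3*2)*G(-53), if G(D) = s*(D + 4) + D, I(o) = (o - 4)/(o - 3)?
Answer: 795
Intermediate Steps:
I(o) = (-4 + o)/(-3 + o)
s = 0 (s = (-4 + 4)/(-3 + 4) = 0/1 = 1*0 = 0)
k(d, z) = -5 + d (k(d, z) = d - 5 = -5 + d)
G(D) = D (G(D) = 0*(D + 4) + D = 0*(4 + D) + D = 0 + D = D)
k(-10, -3*2)*G(-53) = (-5 - 10)*(-53) = -15*(-53) = 795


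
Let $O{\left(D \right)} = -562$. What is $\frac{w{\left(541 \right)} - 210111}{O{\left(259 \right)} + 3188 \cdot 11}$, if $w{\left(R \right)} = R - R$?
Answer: $- \frac{70037}{11502} \approx -6.0891$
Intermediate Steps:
$w{\left(R \right)} = 0$
$\frac{w{\left(541 \right)} - 210111}{O{\left(259 \right)} + 3188 \cdot 11} = \frac{0 - 210111}{-562 + 3188 \cdot 11} = - \frac{210111}{-562 + 35068} = - \frac{210111}{34506} = \left(-210111\right) \frac{1}{34506} = - \frac{70037}{11502}$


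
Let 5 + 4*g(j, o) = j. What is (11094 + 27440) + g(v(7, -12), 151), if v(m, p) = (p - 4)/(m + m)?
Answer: 1078909/28 ≈ 38532.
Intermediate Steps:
v(m, p) = (-4 + p)/(2*m) (v(m, p) = (-4 + p)/((2*m)) = (-4 + p)*(1/(2*m)) = (-4 + p)/(2*m))
g(j, o) = -5/4 + j/4
(11094 + 27440) + g(v(7, -12), 151) = (11094 + 27440) + (-5/4 + ((½)*(-4 - 12)/7)/4) = 38534 + (-5/4 + ((½)*(⅐)*(-16))/4) = 38534 + (-5/4 + (¼)*(-8/7)) = 38534 + (-5/4 - 2/7) = 38534 - 43/28 = 1078909/28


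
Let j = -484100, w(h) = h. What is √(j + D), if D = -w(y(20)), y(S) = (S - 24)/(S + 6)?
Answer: I*√81812874/13 ≈ 695.77*I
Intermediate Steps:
y(S) = (-24 + S)/(6 + S)
D = 2/13 (D = -(-24 + 20)/(6 + 20) = -(-4)/26 = -1*(-2/13) = 2/13 ≈ 0.15385)
√(j + D) = √(-484100 + 2/13) = √(-6293298/13) = I*√81812874/13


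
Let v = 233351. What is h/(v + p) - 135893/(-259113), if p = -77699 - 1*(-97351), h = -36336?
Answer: 24966206711/65556366339 ≈ 0.38084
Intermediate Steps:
p = 19652 (p = -77699 + 97351 = 19652)
h/(v + p) - 135893/(-259113) = -36336/(233351 + 19652) - 135893/(-259113) = -36336/253003 - 135893*(-1/259113) = -36336*1/253003 + 135893/259113 = -36336/253003 + 135893/259113 = 24966206711/65556366339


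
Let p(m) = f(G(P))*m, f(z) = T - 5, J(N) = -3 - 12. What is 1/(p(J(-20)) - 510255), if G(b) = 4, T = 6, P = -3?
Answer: -1/510270 ≈ -1.9597e-6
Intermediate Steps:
J(N) = -15
f(z) = 1 (f(z) = 6 - 5 = 1)
p(m) = m (p(m) = 1*m = m)
1/(p(J(-20)) - 510255) = 1/(-15 - 510255) = 1/(-510270) = -1/510270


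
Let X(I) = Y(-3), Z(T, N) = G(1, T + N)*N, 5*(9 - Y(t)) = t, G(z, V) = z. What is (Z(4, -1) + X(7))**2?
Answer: 1849/25 ≈ 73.960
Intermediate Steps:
Y(t) = 9 - t/5
Z(T, N) = N (Z(T, N) = 1*N = N)
X(I) = 48/5 (X(I) = 9 - 1/5*(-3) = 9 + 3/5 = 48/5)
(Z(4, -1) + X(7))**2 = (-1 + 48/5)**2 = (43/5)**2 = 1849/25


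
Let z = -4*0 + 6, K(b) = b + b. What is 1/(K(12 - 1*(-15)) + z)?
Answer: 1/60 ≈ 0.016667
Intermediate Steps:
K(b) = 2*b
z = 6 (z = 0 + 6 = 6)
1/(K(12 - 1*(-15)) + z) = 1/(2*(12 - 1*(-15)) + 6) = 1/(2*(12 + 15) + 6) = 1/(2*27 + 6) = 1/(54 + 6) = 1/60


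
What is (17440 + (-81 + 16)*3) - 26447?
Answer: -9202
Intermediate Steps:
(17440 + (-81 + 16)*3) - 26447 = (17440 - 65*3) - 26447 = (17440 - 195) - 26447 = 17245 - 26447 = -9202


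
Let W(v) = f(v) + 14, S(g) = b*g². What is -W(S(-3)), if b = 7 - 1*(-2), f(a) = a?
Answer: -95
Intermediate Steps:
b = 9 (b = 7 + 2 = 9)
S(g) = 9*g²
W(v) = 14 + v (W(v) = v + 14 = 14 + v)
-W(S(-3)) = -(14 + 9*(-3)²) = -(14 + 9*9) = -(14 + 81) = -1*95 = -95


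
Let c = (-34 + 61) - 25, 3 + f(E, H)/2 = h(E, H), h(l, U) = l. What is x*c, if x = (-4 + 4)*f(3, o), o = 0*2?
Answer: 0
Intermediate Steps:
o = 0
f(E, H) = -6 + 2*E
c = 2 (c = 27 - 25 = 2)
x = 0 (x = (-4 + 4)*(-6 + 2*3) = 0*(-6 + 6) = 0*0 = 0)
x*c = 0*2 = 0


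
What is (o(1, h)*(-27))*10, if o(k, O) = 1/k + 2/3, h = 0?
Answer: -450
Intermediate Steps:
o(k, O) = ⅔ + 1/k (o(k, O) = 1/k + 2*(⅓) = 1/k + ⅔ = ⅔ + 1/k)
(o(1, h)*(-27))*10 = ((⅔ + 1/1)*(-27))*10 = ((⅔ + 1)*(-27))*10 = ((5/3)*(-27))*10 = -45*10 = -450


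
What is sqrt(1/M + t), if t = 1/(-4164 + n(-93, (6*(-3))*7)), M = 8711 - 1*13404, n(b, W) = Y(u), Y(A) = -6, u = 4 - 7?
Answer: I*sqrt(480463230)/1029990 ≈ 0.021281*I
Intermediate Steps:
u = -3
n(b, W) = -6
M = -4693 (M = 8711 - 13404 = -4693)
t = -1/4170 (t = 1/(-4164 - 6) = 1/(-4170) = -1/4170 ≈ -0.00023981)
sqrt(1/M + t) = sqrt(1/(-4693) - 1/4170) = sqrt(-1/4693 - 1/4170) = sqrt(-8863/19569810) = I*sqrt(480463230)/1029990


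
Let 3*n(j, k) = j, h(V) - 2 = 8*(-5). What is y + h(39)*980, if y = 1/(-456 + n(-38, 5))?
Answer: -52359443/1406 ≈ -37240.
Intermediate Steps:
h(V) = -38 (h(V) = 2 + 8*(-5) = 2 - 40 = -38)
n(j, k) = j/3
y = -3/1406 (y = 1/(-456 + (⅓)*(-38)) = 1/(-456 - 38/3) = 1/(-1406/3) = -3/1406 ≈ -0.0021337)
y + h(39)*980 = -3/1406 - 38*980 = -3/1406 - 37240 = -52359443/1406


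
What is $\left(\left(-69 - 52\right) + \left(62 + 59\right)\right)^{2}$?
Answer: $0$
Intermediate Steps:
$\left(\left(-69 - 52\right) + \left(62 + 59\right)\right)^{2} = \left(-121 + 121\right)^{2} = 0^{2} = 0$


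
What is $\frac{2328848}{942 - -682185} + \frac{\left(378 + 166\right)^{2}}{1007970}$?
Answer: $\frac{424928465072}{114761920365} \approx 3.7027$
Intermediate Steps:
$\frac{2328848}{942 - -682185} + \frac{\left(378 + 166\right)^{2}}{1007970} = \frac{2328848}{942 + 682185} + 544^{2} \cdot \frac{1}{1007970} = \frac{2328848}{683127} + 295936 \cdot \frac{1}{1007970} = 2328848 \cdot \frac{1}{683127} + \frac{147968}{503985} = \frac{2328848}{683127} + \frac{147968}{503985} = \frac{424928465072}{114761920365}$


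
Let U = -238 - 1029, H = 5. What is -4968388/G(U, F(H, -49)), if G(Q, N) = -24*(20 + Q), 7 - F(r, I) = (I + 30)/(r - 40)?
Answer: -1242097/7482 ≈ -166.01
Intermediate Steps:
F(r, I) = 7 - (30 + I)/(-40 + r) (F(r, I) = 7 - (I + 30)/(r - 40) = 7 - (30 + I)/(-40 + r))
U = -1267
G(Q, N) = -480 - 24*Q
-4968388/G(U, F(H, -49)) = -4968388/(-480 - 24*(-1267)) = -4968388/(-480 + 30408) = -4968388/29928 = -4968388*1/29928 = -1242097/7482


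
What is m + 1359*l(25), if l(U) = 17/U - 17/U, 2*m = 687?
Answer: 687/2 ≈ 343.50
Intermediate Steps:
m = 687/2 (m = (1/2)*687 = 687/2 ≈ 343.50)
l(U) = 0
m + 1359*l(25) = 687/2 + 1359*0 = 687/2 + 0 = 687/2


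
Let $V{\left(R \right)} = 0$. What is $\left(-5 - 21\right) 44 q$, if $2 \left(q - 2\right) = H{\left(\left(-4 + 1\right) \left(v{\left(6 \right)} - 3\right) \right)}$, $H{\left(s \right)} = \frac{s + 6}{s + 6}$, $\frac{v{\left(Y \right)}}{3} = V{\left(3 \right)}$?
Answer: $-2860$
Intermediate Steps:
$v{\left(Y \right)} = 0$ ($v{\left(Y \right)} = 3 \cdot 0 = 0$)
$H{\left(s \right)} = 1$ ($H{\left(s \right)} = \frac{6 + s}{6 + s} = 1$)
$q = \frac{5}{2}$ ($q = 2 + \frac{1}{2} \cdot 1 = 2 + \frac{1}{2} = \frac{5}{2} \approx 2.5$)
$\left(-5 - 21\right) 44 q = \left(-5 - 21\right) 44 \cdot \frac{5}{2} = \left(-26\right) 44 \cdot \frac{5}{2} = \left(-1144\right) \frac{5}{2} = -2860$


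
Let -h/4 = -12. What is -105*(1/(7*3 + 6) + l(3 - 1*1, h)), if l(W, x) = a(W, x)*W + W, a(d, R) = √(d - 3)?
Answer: -1925/9 - 210*I ≈ -213.89 - 210.0*I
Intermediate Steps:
h = 48 (h = -4*(-12) = 48)
a(d, R) = √(-3 + d)
l(W, x) = W + W*√(-3 + W) (l(W, x) = √(-3 + W)*W + W = W*√(-3 + W) + W = W + W*√(-3 + W))
-105*(1/(7*3 + 6) + l(3 - 1*1, h)) = -105*(1/(7*3 + 6) + (3 - 1*1)*(1 + √(-3 + (3 - 1*1)))) = -105*(1/(21 + 6) + (3 - 1)*(1 + √(-3 + (3 - 1)))) = -105*(1/27 + 2*(1 + √(-3 + 2))) = -105*(1/27 + 2*(1 + √(-1))) = -105*(1/27 + 2*(1 + I)) = -105*(1/27 + (2 + 2*I)) = -105*(55/27 + 2*I) = -1925/9 - 210*I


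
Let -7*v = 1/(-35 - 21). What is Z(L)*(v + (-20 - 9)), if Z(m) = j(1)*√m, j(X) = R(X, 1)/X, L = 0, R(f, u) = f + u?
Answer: 0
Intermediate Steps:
j(X) = (1 + X)/X (j(X) = (X + 1)/X = (1 + X)/X)
v = 1/392 (v = -1/(7*(-35 - 21)) = -⅐/(-56) = -⅐*(-1/56) = 1/392 ≈ 0.0025510)
Z(m) = 2*√m (Z(m) = ((1 + 1)/1)*√m = (1*2)*√m = 2*√m)
Z(L)*(v + (-20 - 9)) = (2*√0)*(1/392 + (-20 - 9)) = (2*0)*(1/392 - 29) = 0*(-11367/392) = 0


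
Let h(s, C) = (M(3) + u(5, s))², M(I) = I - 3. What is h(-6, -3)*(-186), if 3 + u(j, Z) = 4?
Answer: -186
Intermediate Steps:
u(j, Z) = 1 (u(j, Z) = -3 + 4 = 1)
M(I) = -3 + I
h(s, C) = 1 (h(s, C) = ((-3 + 3) + 1)² = (0 + 1)² = 1² = 1)
h(-6, -3)*(-186) = 1*(-186) = -186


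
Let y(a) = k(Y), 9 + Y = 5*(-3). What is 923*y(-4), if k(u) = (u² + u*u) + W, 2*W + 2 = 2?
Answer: 1063296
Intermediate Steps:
W = 0 (W = -1 + (½)*2 = -1 + 1 = 0)
Y = -24 (Y = -9 + 5*(-3) = -9 - 15 = -24)
k(u) = 2*u² (k(u) = (u² + u*u) + 0 = (u² + u²) + 0 = 2*u² + 0 = 2*u²)
y(a) = 1152 (y(a) = 2*(-24)² = 2*576 = 1152)
923*y(-4) = 923*1152 = 1063296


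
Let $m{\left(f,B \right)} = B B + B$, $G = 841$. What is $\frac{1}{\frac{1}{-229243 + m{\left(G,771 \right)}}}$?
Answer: $365969$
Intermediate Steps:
$m{\left(f,B \right)} = B + B^{2}$ ($m{\left(f,B \right)} = B^{2} + B = B + B^{2}$)
$\frac{1}{\frac{1}{-229243 + m{\left(G,771 \right)}}} = \frac{1}{\frac{1}{-229243 + 771 \left(1 + 771\right)}} = \frac{1}{\frac{1}{-229243 + 771 \cdot 772}} = \frac{1}{\frac{1}{-229243 + 595212}} = \frac{1}{\frac{1}{365969}} = 365969$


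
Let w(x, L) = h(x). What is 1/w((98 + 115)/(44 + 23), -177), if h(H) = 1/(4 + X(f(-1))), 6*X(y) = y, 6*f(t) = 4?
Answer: 37/9 ≈ 4.1111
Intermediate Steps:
f(t) = 2/3 (f(t) = (1/6)*4 = 2/3)
X(y) = y/6
h(H) = 9/37 (h(H) = 1/(4 + (1/6)*(2/3)) = 1/(4 + 1/9) = 1/(37/9) = 9/37)
w(x, L) = 9/37
1/w((98 + 115)/(44 + 23), -177) = 1/(9/37) = 37/9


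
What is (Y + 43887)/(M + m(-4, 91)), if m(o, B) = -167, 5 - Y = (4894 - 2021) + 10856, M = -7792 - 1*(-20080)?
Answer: 973/391 ≈ 2.4885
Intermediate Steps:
M = 12288 (M = -7792 + 20080 = 12288)
Y = -13724 (Y = 5 - ((4894 - 2021) + 10856) = 5 - (2873 + 10856) = 5 - 1*13729 = 5 - 13729 = -13724)
(Y + 43887)/(M + m(-4, 91)) = (-13724 + 43887)/(12288 - 167) = 30163/12121 = 30163*(1/12121) = 973/391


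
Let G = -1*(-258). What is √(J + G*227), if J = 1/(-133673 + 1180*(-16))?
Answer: √1362972421249341/152553 ≈ 242.00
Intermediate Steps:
G = 258
J = -1/152553 (J = 1/(-133673 - 18880) = 1/(-152553) = -1/152553 ≈ -6.5551e-6)
√(J + G*227) = √(-1/152553 + 258*227) = √(-1/152553 + 58566) = √(8934418997/152553) = √1362972421249341/152553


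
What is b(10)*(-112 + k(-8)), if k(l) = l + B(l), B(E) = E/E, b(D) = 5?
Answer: -595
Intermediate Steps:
B(E) = 1
k(l) = 1 + l (k(l) = l + 1 = 1 + l)
b(10)*(-112 + k(-8)) = 5*(-112 + (1 - 8)) = 5*(-112 - 7) = 5*(-119) = -595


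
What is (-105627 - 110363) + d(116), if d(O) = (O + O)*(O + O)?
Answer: -162166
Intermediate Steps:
d(O) = 4*O**2 (d(O) = (2*O)*(2*O) = 4*O**2)
(-105627 - 110363) + d(116) = (-105627 - 110363) + 4*116**2 = -215990 + 4*13456 = -215990 + 53824 = -162166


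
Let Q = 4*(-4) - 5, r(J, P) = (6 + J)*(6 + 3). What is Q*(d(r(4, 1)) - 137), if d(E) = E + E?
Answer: -903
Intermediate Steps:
r(J, P) = 54 + 9*J (r(J, P) = (6 + J)*9 = 54 + 9*J)
d(E) = 2*E
Q = -21 (Q = -16 - 5 = -21)
Q*(d(r(4, 1)) - 137) = -21*(2*(54 + 9*4) - 137) = -21*(2*(54 + 36) - 137) = -21*(2*90 - 137) = -21*(180 - 137) = -21*43 = -903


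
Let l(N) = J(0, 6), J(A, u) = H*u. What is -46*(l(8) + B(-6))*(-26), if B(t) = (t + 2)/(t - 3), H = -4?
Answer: -253552/9 ≈ -28172.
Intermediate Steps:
J(A, u) = -4*u
l(N) = -24 (l(N) = -4*6 = -24)
B(t) = (2 + t)/(-3 + t)
-46*(l(8) + B(-6))*(-26) = -46*(-24 + (2 - 6)/(-3 - 6))*(-26) = -46*(-24 - 4/(-9))*(-26) = -46*(-24 - ⅑*(-4))*(-26) = -46*(-24 + 4/9)*(-26) = -(-9752)*(-26)/9 = -46*5512/9 = -253552/9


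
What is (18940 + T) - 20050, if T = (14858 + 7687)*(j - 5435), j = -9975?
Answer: -347419560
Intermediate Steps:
T = -347418450 (T = (14858 + 7687)*(-9975 - 5435) = 22545*(-15410) = -347418450)
(18940 + T) - 20050 = (18940 - 347418450) - 20050 = -347399510 - 20050 = -347419560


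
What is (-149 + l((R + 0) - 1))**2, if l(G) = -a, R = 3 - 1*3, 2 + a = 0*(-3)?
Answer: 21609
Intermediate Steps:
a = -2 (a = -2 + 0*(-3) = -2 + 0 = -2)
R = 0 (R = 3 - 3 = 0)
l(G) = 2 (l(G) = -1*(-2) = 2)
(-149 + l((R + 0) - 1))**2 = (-149 + 2)**2 = (-147)**2 = 21609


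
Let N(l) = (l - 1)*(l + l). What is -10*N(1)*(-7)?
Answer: 0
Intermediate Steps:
N(l) = 2*l*(-1 + l) (N(l) = (-1 + l)*(2*l) = 2*l*(-1 + l))
-10*N(1)*(-7) = -20*(-1 + 1)*(-7) = -20*0*(-7) = -10*0*(-7) = 0*(-7) = 0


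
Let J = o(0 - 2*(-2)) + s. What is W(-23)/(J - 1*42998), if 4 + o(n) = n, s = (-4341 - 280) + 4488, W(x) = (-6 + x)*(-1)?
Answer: -29/43131 ≈ -0.00067237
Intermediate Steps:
W(x) = 6 - x
s = -133 (s = -4621 + 4488 = -133)
o(n) = -4 + n
J = -133 (J = (-4 + (0 - 2*(-2))) - 133 = (-4 + (0 + 4)) - 133 = (-4 + 4) - 133 = 0 - 133 = -133)
W(-23)/(J - 1*42998) = (6 - 1*(-23))/(-133 - 1*42998) = (6 + 23)/(-133 - 42998) = 29/(-43131) = 29*(-1/43131) = -29/43131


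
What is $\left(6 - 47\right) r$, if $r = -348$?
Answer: $14268$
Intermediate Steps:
$\left(6 - 47\right) r = \left(6 - 47\right) \left(-348\right) = \left(-41\right) \left(-348\right) = 14268$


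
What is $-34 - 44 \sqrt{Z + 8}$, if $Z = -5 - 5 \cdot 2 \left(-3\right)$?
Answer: $-34 - 44 \sqrt{33} \approx -286.76$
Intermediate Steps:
$Z = 25$ ($Z = -5 - -30 = -5 + 30 = 25$)
$-34 - 44 \sqrt{Z + 8} = -34 - 44 \sqrt{25 + 8} = -34 - 44 \sqrt{33}$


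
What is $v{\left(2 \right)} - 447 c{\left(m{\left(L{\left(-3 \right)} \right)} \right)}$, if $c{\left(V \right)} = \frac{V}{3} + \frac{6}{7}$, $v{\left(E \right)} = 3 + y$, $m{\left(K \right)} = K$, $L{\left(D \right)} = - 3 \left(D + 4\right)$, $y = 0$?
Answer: $\frac{468}{7} \approx 66.857$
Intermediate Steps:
$L{\left(D \right)} = -12 - 3 D$ ($L{\left(D \right)} = - 3 \left(4 + D\right) = -12 - 3 D$)
$v{\left(E \right)} = 3$ ($v{\left(E \right)} = 3 + 0 = 3$)
$c{\left(V \right)} = \frac{6}{7} + \frac{V}{3}$ ($c{\left(V \right)} = V \frac{1}{3} + 6 \cdot \frac{1}{7} = \frac{V}{3} + \frac{6}{7} = \frac{6}{7} + \frac{V}{3}$)
$v{\left(2 \right)} - 447 c{\left(m{\left(L{\left(-3 \right)} \right)} \right)} = 3 - 447 \left(\frac{6}{7} + \frac{-12 - -9}{3}\right) = 3 - 447 \left(\frac{6}{7} + \frac{-12 + 9}{3}\right) = 3 - 447 \left(\frac{6}{7} + \frac{1}{3} \left(-3\right)\right) = 3 - 447 \left(\frac{6}{7} - 1\right) = 3 - - \frac{447}{7} = 3 + \frac{447}{7} = \frac{468}{7}$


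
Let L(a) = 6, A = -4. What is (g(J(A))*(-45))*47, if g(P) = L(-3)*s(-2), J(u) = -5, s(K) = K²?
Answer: -50760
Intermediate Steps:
g(P) = 24 (g(P) = 6*(-2)² = 6*4 = 24)
(g(J(A))*(-45))*47 = (24*(-45))*47 = -1080*47 = -50760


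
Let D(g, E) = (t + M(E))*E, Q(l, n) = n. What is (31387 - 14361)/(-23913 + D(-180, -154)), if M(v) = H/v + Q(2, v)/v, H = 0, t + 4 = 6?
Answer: -17026/24375 ≈ -0.69850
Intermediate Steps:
t = 2 (t = -4 + 6 = 2)
M(v) = 1 (M(v) = 0/v + v/v = 0 + 1 = 1)
D(g, E) = 3*E (D(g, E) = (2 + 1)*E = 3*E)
(31387 - 14361)/(-23913 + D(-180, -154)) = (31387 - 14361)/(-23913 + 3*(-154)) = 17026/(-23913 - 462) = 17026/(-24375) = 17026*(-1/24375) = -17026/24375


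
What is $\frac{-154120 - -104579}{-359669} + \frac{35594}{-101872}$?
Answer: $- \frac{3877608817}{18320100184} \approx -0.21166$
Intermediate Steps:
$\frac{-154120 - -104579}{-359669} + \frac{35594}{-101872} = \left(-154120 + 104579\right) \left(- \frac{1}{359669}\right) + 35594 \left(- \frac{1}{101872}\right) = \left(-49541\right) \left(- \frac{1}{359669}\right) - \frac{17797}{50936} = \frac{49541}{359669} - \frac{17797}{50936} = - \frac{3877608817}{18320100184}$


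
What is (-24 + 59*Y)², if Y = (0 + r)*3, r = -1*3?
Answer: 308025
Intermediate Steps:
r = -3
Y = -9 (Y = (0 - 3)*3 = -3*3 = -9)
(-24 + 59*Y)² = (-24 + 59*(-9))² = (-24 - 531)² = (-555)² = 308025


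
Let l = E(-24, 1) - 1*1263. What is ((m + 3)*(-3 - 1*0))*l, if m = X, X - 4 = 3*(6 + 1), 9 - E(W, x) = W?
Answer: 103320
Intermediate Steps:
E(W, x) = 9 - W
l = -1230 (l = (9 - 1*(-24)) - 1*1263 = (9 + 24) - 1263 = 33 - 1263 = -1230)
X = 25 (X = 4 + 3*(6 + 1) = 4 + 3*7 = 4 + 21 = 25)
m = 25
((m + 3)*(-3 - 1*0))*l = ((25 + 3)*(-3 - 1*0))*(-1230) = (28*(-3 + 0))*(-1230) = (28*(-3))*(-1230) = -84*(-1230) = 103320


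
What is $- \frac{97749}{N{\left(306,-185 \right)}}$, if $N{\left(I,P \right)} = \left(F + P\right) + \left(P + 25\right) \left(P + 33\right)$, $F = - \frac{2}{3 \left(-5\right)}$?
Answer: $- \frac{1466235}{362027} \approx -4.0501$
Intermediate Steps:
$F = \frac{2}{15}$ ($F = - \frac{2}{-15} = \left(-2\right) \left(- \frac{1}{15}\right) = \frac{2}{15} \approx 0.13333$)
$N{\left(I,P \right)} = \frac{2}{15} + P + \left(25 + P\right) \left(33 + P\right)$ ($N{\left(I,P \right)} = \left(\frac{2}{15} + P\right) + \left(P + 25\right) \left(P + 33\right) = \left(\frac{2}{15} + P\right) + \left(25 + P\right) \left(33 + P\right) = \frac{2}{15} + P + \left(25 + P\right) \left(33 + P\right)$)
$- \frac{97749}{N{\left(306,-185 \right)}} = - \frac{97749}{\frac{12377}{15} + \left(-185\right)^{2} + 59 \left(-185\right)} = - \frac{97749}{\frac{12377}{15} + 34225 - 10915} = - \frac{97749}{\frac{362027}{15}} = \left(-97749\right) \frac{15}{362027} = - \frac{1466235}{362027}$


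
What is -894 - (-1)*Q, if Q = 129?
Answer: -765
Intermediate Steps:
-894 - (-1)*Q = -894 - (-1)*129 = -894 - 1*(-129) = -894 + 129 = -765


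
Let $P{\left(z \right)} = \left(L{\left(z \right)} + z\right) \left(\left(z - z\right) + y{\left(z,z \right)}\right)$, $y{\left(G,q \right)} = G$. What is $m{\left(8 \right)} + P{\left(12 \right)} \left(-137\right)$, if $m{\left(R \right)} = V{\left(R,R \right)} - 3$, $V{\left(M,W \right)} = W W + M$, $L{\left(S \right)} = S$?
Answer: $-39387$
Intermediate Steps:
$V{\left(M,W \right)} = M + W^{2}$ ($V{\left(M,W \right)} = W^{2} + M = M + W^{2}$)
$P{\left(z \right)} = 2 z^{2}$ ($P{\left(z \right)} = \left(z + z\right) \left(\left(z - z\right) + z\right) = 2 z \left(0 + z\right) = 2 z z = 2 z^{2}$)
$m{\left(R \right)} = -3 + R + R^{2}$ ($m{\left(R \right)} = \left(R + R^{2}\right) - 3 = -3 + R + R^{2}$)
$m{\left(8 \right)} + P{\left(12 \right)} \left(-137\right) = \left(-3 + 8 + 8^{2}\right) + 2 \cdot 12^{2} \left(-137\right) = \left(-3 + 8 + 64\right) + 2 \cdot 144 \left(-137\right) = 69 + 288 \left(-137\right) = 69 - 39456 = -39387$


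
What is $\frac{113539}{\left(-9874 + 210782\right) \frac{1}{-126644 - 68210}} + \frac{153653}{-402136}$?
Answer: $- \frac{2224174512244635}{20198084872} \approx -1.1012 \cdot 10^{5}$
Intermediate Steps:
$\frac{113539}{\left(-9874 + 210782\right) \frac{1}{-126644 - 68210}} + \frac{153653}{-402136} = \frac{113539}{200908 \frac{1}{-194854}} + 153653 \left(- \frac{1}{402136}\right) = \frac{113539}{200908 \left(- \frac{1}{194854}\right)} - \frac{153653}{402136} = \frac{113539}{- \frac{100454}{97427}} - \frac{153653}{402136} = 113539 \left(- \frac{97427}{100454}\right) - \frac{153653}{402136} = - \frac{11061764153}{100454} - \frac{153653}{402136} = - \frac{2224174512244635}{20198084872}$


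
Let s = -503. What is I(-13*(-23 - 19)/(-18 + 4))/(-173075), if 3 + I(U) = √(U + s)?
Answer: 3/173075 - I*√542/173075 ≈ 1.7334e-5 - 0.00013451*I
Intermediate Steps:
I(U) = -3 + √(-503 + U) (I(U) = -3 + √(U - 503) = -3 + √(-503 + U))
I(-13*(-23 - 19)/(-18 + 4))/(-173075) = (-3 + √(-503 - 13*(-23 - 19)/(-18 + 4)))/(-173075) = (-3 + √(-503 - (-546)/(-14)))*(-1/173075) = (-3 + √(-503 - (-546)*(-1)/14))*(-1/173075) = (-3 + √(-503 - 13*3))*(-1/173075) = (-3 + √(-503 - 39))*(-1/173075) = (-3 + √(-542))*(-1/173075) = (-3 + I*√542)*(-1/173075) = 3/173075 - I*√542/173075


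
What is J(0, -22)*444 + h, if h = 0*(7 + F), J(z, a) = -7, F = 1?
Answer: -3108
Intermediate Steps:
h = 0 (h = 0*(7 + 1) = 0*8 = 0)
J(0, -22)*444 + h = -7*444 + 0 = -3108 + 0 = -3108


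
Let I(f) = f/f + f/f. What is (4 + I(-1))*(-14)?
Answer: -84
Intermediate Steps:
I(f) = 2 (I(f) = 1 + 1 = 2)
(4 + I(-1))*(-14) = (4 + 2)*(-14) = 6*(-14) = -84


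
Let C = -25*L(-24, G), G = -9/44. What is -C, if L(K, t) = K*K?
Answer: 14400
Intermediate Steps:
G = -9/44 (G = -9*1/44 = -9/44 ≈ -0.20455)
L(K, t) = K**2
C = -14400 (C = -25*(-24)**2 = -25*576 = -14400)
-C = -1*(-14400) = 14400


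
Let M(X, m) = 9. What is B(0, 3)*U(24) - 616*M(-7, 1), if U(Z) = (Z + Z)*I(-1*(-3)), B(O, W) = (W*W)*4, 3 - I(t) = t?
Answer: -5544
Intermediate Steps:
I(t) = 3 - t
B(O, W) = 4*W² (B(O, W) = W²*4 = 4*W²)
U(Z) = 0 (U(Z) = (Z + Z)*(3 - (-1)*(-3)) = (2*Z)*(3 - 1*3) = (2*Z)*(3 - 3) = (2*Z)*0 = 0)
B(0, 3)*U(24) - 616*M(-7, 1) = (4*3²)*0 - 616*9 = (4*9)*0 - 1*5544 = 36*0 - 5544 = 0 - 5544 = -5544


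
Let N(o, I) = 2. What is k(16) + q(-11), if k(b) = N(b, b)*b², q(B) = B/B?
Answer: 513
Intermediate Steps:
q(B) = 1
k(b) = 2*b²
k(16) + q(-11) = 2*16² + 1 = 2*256 + 1 = 512 + 1 = 513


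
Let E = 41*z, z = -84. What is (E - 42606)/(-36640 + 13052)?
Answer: 23025/11794 ≈ 1.9523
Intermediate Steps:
E = -3444 (E = 41*(-84) = -3444)
(E - 42606)/(-36640 + 13052) = (-3444 - 42606)/(-36640 + 13052) = -46050/(-23588) = -46050*(-1/23588) = 23025/11794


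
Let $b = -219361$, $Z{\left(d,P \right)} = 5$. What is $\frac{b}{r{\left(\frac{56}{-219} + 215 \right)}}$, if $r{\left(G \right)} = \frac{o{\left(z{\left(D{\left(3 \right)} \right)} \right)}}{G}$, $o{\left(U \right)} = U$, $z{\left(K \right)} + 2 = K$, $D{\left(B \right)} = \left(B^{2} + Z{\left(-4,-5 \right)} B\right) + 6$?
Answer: $- \frac{10316328469}{6132} \approx -1.6824 \cdot 10^{6}$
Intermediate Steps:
$D{\left(B \right)} = 6 + B^{2} + 5 B$ ($D{\left(B \right)} = \left(B^{2} + 5 B\right) + 6 = 6 + B^{2} + 5 B$)
$z{\left(K \right)} = -2 + K$
$r{\left(G \right)} = \frac{28}{G}$ ($r{\left(G \right)} = \frac{-2 + \left(6 + 3^{2} + 5 \cdot 3\right)}{G} = \frac{-2 + \left(6 + 9 + 15\right)}{G} = \frac{-2 + 30}{G} = \frac{28}{G}$)
$\frac{b}{r{\left(\frac{56}{-219} + 215 \right)}} = - \frac{219361}{28 \frac{1}{\frac{56}{-219} + 215}} = - \frac{219361}{28 \frac{1}{56 \left(- \frac{1}{219}\right) + 215}} = - \frac{219361}{28 \frac{1}{- \frac{56}{219} + 215}} = - \frac{219361}{28 \frac{1}{\frac{47029}{219}}} = - \frac{219361}{28 \cdot \frac{219}{47029}} = - \frac{219361}{\frac{6132}{47029}} = \left(-219361\right) \frac{47029}{6132} = - \frac{10316328469}{6132}$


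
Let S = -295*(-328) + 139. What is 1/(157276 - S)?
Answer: 1/60377 ≈ 1.6563e-5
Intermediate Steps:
S = 96899 (S = 96760 + 139 = 96899)
1/(157276 - S) = 1/(157276 - 1*96899) = 1/(157276 - 96899) = 1/60377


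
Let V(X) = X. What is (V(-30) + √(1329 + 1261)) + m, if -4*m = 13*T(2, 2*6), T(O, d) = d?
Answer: -69 + √2590 ≈ -18.108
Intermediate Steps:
m = -39 (m = -13*2*6/4 = -13*12/4 = -¼*156 = -39)
(V(-30) + √(1329 + 1261)) + m = (-30 + √(1329 + 1261)) - 39 = (-30 + √2590) - 39 = -69 + √2590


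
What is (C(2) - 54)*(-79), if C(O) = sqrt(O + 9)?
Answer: 4266 - 79*sqrt(11) ≈ 4004.0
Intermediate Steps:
C(O) = sqrt(9 + O)
(C(2) - 54)*(-79) = (sqrt(9 + 2) - 54)*(-79) = (sqrt(11) - 54)*(-79) = (-54 + sqrt(11))*(-79) = 4266 - 79*sqrt(11)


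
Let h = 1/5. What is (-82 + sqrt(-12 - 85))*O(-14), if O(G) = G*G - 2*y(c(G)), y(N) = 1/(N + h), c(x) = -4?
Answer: -306188/19 + 3734*I*sqrt(97)/19 ≈ -16115.0 + 1935.6*I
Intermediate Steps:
h = 1/5 ≈ 0.20000
y(N) = 1/(1/5 + N) (y(N) = 1/(N + 1/5) = 1/(1/5 + N))
O(G) = 10/19 + G**2 (O(G) = G*G - 10/(1 + 5*(-4)) = G**2 - 10/(1 - 20) = G**2 - 10/(-19) = G**2 - 10*(-1)/19 = G**2 - 2*(-5/19) = G**2 + 10/19 = 10/19 + G**2)
(-82 + sqrt(-12 - 85))*O(-14) = (-82 + sqrt(-12 - 85))*(10/19 + (-14)**2) = (-82 + sqrt(-97))*(10/19 + 196) = (-82 + I*sqrt(97))*(3734/19) = -306188/19 + 3734*I*sqrt(97)/19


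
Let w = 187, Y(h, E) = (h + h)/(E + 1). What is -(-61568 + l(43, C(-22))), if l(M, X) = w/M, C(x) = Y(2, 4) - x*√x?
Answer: 2647237/43 ≈ 61564.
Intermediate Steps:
Y(h, E) = 2*h/(1 + E) (Y(h, E) = (2*h)/(1 + E) = 2*h/(1 + E))
C(x) = ⅘ - x^(3/2) (C(x) = 2*2/(1 + 4) - x*√x = 2*2/5 - x^(3/2) = 2*2*(⅕) - x^(3/2) = ⅘ - x^(3/2))
l(M, X) = 187/M
-(-61568 + l(43, C(-22))) = -(-61568 + 187/43) = -1*(-2647237/43) = 2647237/43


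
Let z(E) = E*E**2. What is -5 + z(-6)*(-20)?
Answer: 4315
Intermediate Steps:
z(E) = E**3
-5 + z(-6)*(-20) = -5 + (-6)**3*(-20) = -5 - 216*(-20) = -5 + 4320 = 4315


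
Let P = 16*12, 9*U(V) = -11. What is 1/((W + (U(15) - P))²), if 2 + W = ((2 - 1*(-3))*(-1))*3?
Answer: 81/3579664 ≈ 2.2628e-5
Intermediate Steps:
U(V) = -11/9 (U(V) = (⅑)*(-11) = -11/9)
P = 192
W = -17 (W = -2 + ((2 - 1*(-3))*(-1))*3 = -2 + ((2 + 3)*(-1))*3 = -2 + (5*(-1))*3 = -2 - 5*3 = -2 - 15 = -17)
1/((W + (U(15) - P))²) = 1/((-17 + (-11/9 - 1*192))²) = 1/((-17 + (-11/9 - 192))²) = 1/((-17 - 1739/9)²) = 1/((-1892/9)²) = 1/(3579664/81) = 81/3579664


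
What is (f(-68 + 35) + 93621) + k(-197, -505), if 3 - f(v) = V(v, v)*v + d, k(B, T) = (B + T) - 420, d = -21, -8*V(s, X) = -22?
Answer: 370455/4 ≈ 92614.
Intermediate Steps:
V(s, X) = 11/4 (V(s, X) = -⅛*(-22) = 11/4)
k(B, T) = -420 + B + T
f(v) = 24 - 11*v/4 (f(v) = 3 - (11*v/4 - 21) = 3 - (-21 + 11*v/4) = 3 + (21 - 11*v/4) = 24 - 11*v/4)
(f(-68 + 35) + 93621) + k(-197, -505) = ((24 - 11*(-68 + 35)/4) + 93621) + (-420 - 197 - 505) = ((24 - 11/4*(-33)) + 93621) - 1122 = ((24 + 363/4) + 93621) - 1122 = (459/4 + 93621) - 1122 = 374943/4 - 1122 = 370455/4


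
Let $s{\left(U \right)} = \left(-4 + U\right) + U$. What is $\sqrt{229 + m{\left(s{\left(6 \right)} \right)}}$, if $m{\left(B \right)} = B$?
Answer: $\sqrt{237} \approx 15.395$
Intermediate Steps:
$s{\left(U \right)} = -4 + 2 U$
$\sqrt{229 + m{\left(s{\left(6 \right)} \right)}} = \sqrt{229 + \left(-4 + 2 \cdot 6\right)} = \sqrt{229 + \left(-4 + 12\right)} = \sqrt{229 + 8} = \sqrt{237}$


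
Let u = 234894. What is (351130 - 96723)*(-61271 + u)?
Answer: 44170906561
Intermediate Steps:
(351130 - 96723)*(-61271 + u) = (351130 - 96723)*(-61271 + 234894) = 254407*173623 = 44170906561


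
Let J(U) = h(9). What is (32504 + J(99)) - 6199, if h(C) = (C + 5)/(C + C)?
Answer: 236752/9 ≈ 26306.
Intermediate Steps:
h(C) = (5 + C)/(2*C) (h(C) = (5 + C)/((2*C)) = (5 + C)*(1/(2*C)) = (5 + C)/(2*C))
J(U) = 7/9 (J(U) = (½)*(5 + 9)/9 = (½)*(⅑)*14 = 7/9)
(32504 + J(99)) - 6199 = (32504 + 7/9) - 6199 = 292543/9 - 6199 = 236752/9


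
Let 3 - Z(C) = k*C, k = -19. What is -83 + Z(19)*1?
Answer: 281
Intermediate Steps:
Z(C) = 3 + 19*C (Z(C) = 3 - (-19)*C = 3 + 19*C)
-83 + Z(19)*1 = -83 + (3 + 19*19)*1 = -83 + (3 + 361)*1 = -83 + 364*1 = -83 + 364 = 281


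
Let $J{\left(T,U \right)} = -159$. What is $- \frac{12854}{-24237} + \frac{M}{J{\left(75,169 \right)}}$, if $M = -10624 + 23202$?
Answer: $- \frac{100936400}{1284561} \approx -78.577$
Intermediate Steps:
$M = 12578$
$- \frac{12854}{-24237} + \frac{M}{J{\left(75,169 \right)}} = - \frac{12854}{-24237} + \frac{12578}{-159} = \left(-12854\right) \left(- \frac{1}{24237}\right) + 12578 \left(- \frac{1}{159}\right) = \frac{12854}{24237} - \frac{12578}{159} = - \frac{100936400}{1284561}$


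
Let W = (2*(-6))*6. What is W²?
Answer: 5184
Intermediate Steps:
W = -72 (W = -12*6 = -72)
W² = (-72)² = 5184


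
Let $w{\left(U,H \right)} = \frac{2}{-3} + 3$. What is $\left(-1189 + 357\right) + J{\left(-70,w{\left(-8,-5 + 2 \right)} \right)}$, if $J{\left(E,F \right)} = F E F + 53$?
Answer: $- \frac{10441}{9} \approx -1160.1$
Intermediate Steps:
$w{\left(U,H \right)} = \frac{7}{3}$ ($w{\left(U,H \right)} = 2 \left(- \frac{1}{3}\right) + 3 = - \frac{2}{3} + 3 = \frac{7}{3}$)
$J{\left(E,F \right)} = 53 + E F^{2}$ ($J{\left(E,F \right)} = E F F + 53 = E F^{2} + 53 = 53 + E F^{2}$)
$\left(-1189 + 357\right) + J{\left(-70,w{\left(-8,-5 + 2 \right)} \right)} = \left(-1189 + 357\right) + \left(53 - 70 \left(\frac{7}{3}\right)^{2}\right) = -832 + \left(53 - \frac{3430}{9}\right) = -832 - \frac{2953}{9} = - \frac{10441}{9}$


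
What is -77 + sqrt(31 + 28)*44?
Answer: -77 + 44*sqrt(59) ≈ 260.97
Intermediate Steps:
-77 + sqrt(31 + 28)*44 = -77 + sqrt(59)*44 = -77 + 44*sqrt(59)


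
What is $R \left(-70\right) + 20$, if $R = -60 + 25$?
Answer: $2470$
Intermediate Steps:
$R = -35$
$R \left(-70\right) + 20 = \left(-35\right) \left(-70\right) + 20 = 2450 + 20 = 2470$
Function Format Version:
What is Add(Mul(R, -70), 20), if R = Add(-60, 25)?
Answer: 2470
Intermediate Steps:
R = -35
Add(Mul(R, -70), 20) = Add(Mul(-35, -70), 20) = Add(2450, 20) = 2470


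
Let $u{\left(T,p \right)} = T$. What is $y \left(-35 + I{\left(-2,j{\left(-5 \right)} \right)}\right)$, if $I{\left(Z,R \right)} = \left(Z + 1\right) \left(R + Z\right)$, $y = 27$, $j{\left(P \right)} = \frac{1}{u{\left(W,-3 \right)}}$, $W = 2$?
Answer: $- \frac{1809}{2} \approx -904.5$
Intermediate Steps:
$j{\left(P \right)} = \frac{1}{2}$
$I{\left(Z,R \right)} = \left(1 + Z\right) \left(R + Z\right)$
$y \left(-35 + I{\left(-2,j{\left(-5 \right)} \right)}\right) = 27 \left(-35 + \left(\frac{1}{2} - 2 + \left(-2\right)^{2} + \frac{1}{2} \left(-2\right)\right)\right) = 27 \left(-35 + \left(\frac{1}{2} - 2 + 4 - 1\right)\right) = 27 \left(-35 + \frac{3}{2}\right) = 27 \left(- \frac{67}{2}\right) = - \frac{1809}{2}$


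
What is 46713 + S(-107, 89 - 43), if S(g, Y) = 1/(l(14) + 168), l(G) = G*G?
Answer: 17003533/364 ≈ 46713.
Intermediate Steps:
l(G) = G²
S(g, Y) = 1/364 (S(g, Y) = 1/(14² + 168) = 1/(196 + 168) = 1/364)
46713 + S(-107, 89 - 43) = 46713 + 1/364 = 17003533/364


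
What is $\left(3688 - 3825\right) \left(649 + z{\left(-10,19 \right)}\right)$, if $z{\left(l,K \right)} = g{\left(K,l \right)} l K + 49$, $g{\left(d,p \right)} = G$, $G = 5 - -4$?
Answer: $138644$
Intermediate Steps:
$G = 9$ ($G = 5 + 4 = 9$)
$g{\left(d,p \right)} = 9$
$z{\left(l,K \right)} = 49 + 9 K l$ ($z{\left(l,K \right)} = 9 l K + 49 = 9 K l + 49 = 49 + 9 K l$)
$\left(3688 - 3825\right) \left(649 + z{\left(-10,19 \right)}\right) = \left(3688 - 3825\right) \left(649 + \left(49 + 9 \cdot 19 \left(-10\right)\right)\right) = - 137 \left(649 + \left(49 - 1710\right)\right) = - 137 \left(649 - 1661\right) = \left(-137\right) \left(-1012\right) = 138644$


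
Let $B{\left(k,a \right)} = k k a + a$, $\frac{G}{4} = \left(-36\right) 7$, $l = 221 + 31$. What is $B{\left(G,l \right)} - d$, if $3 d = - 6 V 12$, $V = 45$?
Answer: $256049460$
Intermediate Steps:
$l = 252$
$G = -1008$ ($G = 4 \left(\left(-36\right) 7\right) = 4 \left(-252\right) = -1008$)
$B{\left(k,a \right)} = a + a k^{2}$ ($B{\left(k,a \right)} = k^{2} a + a = a k^{2} + a = a + a k^{2}$)
$d = -1080$ ($d = \frac{\left(-6\right) 45 \cdot 12}{3} = \frac{\left(-270\right) 12}{3} = \frac{1}{3} \left(-3240\right) = -1080$)
$B{\left(G,l \right)} - d = 252 \left(1 + \left(-1008\right)^{2}\right) - -1080 = 252 \left(1 + 1016064\right) + 1080 = 252 \cdot 1016065 + 1080 = 256048380 + 1080 = 256049460$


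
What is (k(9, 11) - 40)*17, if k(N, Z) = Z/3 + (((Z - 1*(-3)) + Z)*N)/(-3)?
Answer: -5678/3 ≈ -1892.7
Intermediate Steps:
k(N, Z) = Z/3 - N*(3 + 2*Z)/3 (k(N, Z) = Z*(⅓) + (((Z + 3) + Z)*N)*(-⅓) = Z/3 + (((3 + Z) + Z)*N)*(-⅓) = Z/3 + ((3 + 2*Z)*N)*(-⅓) = Z/3 + (N*(3 + 2*Z))*(-⅓) = Z/3 - N*(3 + 2*Z)/3)
(k(9, 11) - 40)*17 = ((-1*9 + (⅓)*11 - ⅔*9*11) - 40)*17 = ((-9 + 11/3 - 66) - 40)*17 = (-214/3 - 40)*17 = -334/3*17 = -5678/3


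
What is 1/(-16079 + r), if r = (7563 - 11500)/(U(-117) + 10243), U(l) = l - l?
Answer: -10243/164701134 ≈ -6.2191e-5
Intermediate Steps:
U(l) = 0
r = -3937/10243 (r = (7563 - 11500)/(0 + 10243) = -3937/10243 ≈ -0.38436)
1/(-16079 + r) = 1/(-16079 - 3937/10243) = 1/(-164701134/10243) = -10243/164701134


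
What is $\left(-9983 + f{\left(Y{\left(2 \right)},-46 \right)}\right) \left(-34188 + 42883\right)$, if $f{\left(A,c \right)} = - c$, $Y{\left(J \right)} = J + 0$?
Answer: $-86402215$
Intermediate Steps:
$Y{\left(J \right)} = J$
$\left(-9983 + f{\left(Y{\left(2 \right)},-46 \right)}\right) \left(-34188 + 42883\right) = \left(-9983 - -46\right) \left(-34188 + 42883\right) = \left(-9983 + 46\right) 8695 = \left(-9937\right) 8695 = -86402215$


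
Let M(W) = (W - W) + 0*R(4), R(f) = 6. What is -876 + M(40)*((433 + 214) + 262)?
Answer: -876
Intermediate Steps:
M(W) = 0 (M(W) = (W - W) + 0*6 = 0 + 0 = 0)
-876 + M(40)*((433 + 214) + 262) = -876 + 0*((433 + 214) + 262) = -876 + 0*(647 + 262) = -876 + 0*909 = -876 + 0 = -876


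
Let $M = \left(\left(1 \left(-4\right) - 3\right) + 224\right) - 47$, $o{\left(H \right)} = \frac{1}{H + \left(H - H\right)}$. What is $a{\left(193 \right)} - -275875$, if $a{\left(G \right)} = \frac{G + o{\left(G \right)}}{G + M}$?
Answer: $\frac{19327563875}{70059} \approx 2.7588 \cdot 10^{5}$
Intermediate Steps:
$o{\left(H \right)} = \frac{1}{H}$ ($o{\left(H \right)} = \frac{1}{H + 0} = \frac{1}{H}$)
$M = 170$ ($M = \left(\left(-4 - 3\right) + 224\right) - 47 = \left(-7 + 224\right) - 47 = 217 - 47 = 170$)
$a{\left(G \right)} = \frac{G + \frac{1}{G}}{170 + G}$ ($a{\left(G \right)} = \frac{G + \frac{1}{G}}{G + 170} = \frac{G + \frac{1}{G}}{170 + G}$)
$a{\left(193 \right)} - -275875 = \frac{1 + 193^{2}}{193 \left(170 + 193\right)} - -275875 = \frac{1 + 37249}{193 \cdot 363} + 275875 = \frac{1}{193} \cdot \frac{1}{363} \cdot 37250 + 275875 = \frac{37250}{70059} + 275875 = \frac{19327563875}{70059}$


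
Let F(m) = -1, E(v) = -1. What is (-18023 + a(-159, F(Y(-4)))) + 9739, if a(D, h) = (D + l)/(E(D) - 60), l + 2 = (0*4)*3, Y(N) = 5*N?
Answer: -505163/61 ≈ -8281.4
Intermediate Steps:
l = -2 (l = -2 + (0*4)*3 = -2 + 0*3 = -2 + 0 = -2)
a(D, h) = 2/61 - D/61 (a(D, h) = (D - 2)/(-1 - 60) = (-2 + D)/(-61) = (-2 + D)*(-1/61) = 2/61 - D/61)
(-18023 + a(-159, F(Y(-4)))) + 9739 = (-18023 + (2/61 - 1/61*(-159))) + 9739 = (-18023 + (2/61 + 159/61)) + 9739 = (-18023 + 161/61) + 9739 = -1099242/61 + 9739 = -505163/61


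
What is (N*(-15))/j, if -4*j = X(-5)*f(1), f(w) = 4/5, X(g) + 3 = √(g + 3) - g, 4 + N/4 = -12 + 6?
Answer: -1000 + 500*I*√2 ≈ -1000.0 + 707.11*I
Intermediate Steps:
N = -40 (N = -16 + 4*(-12 + 6) = -16 + 4*(-6) = -16 - 24 = -40)
X(g) = -3 + √(3 + g) - g (X(g) = -3 + (√(g + 3) - g) = -3 + (√(3 + g) - g) = -3 + √(3 + g) - g)
f(w) = ⅘ (f(w) = 4*(⅕) = ⅘)
j = -⅖ - I*√2/5 (j = -(-3 + √(3 - 5) - 1*(-5))*4/(4*5) = -(-3 + √(-2) + 5)*4/(4*5) = -(-3 + I*√2 + 5)*4/(4*5) = -(2 + I*√2)*4/(4*5) = -(8/5 + 4*I*√2/5)/4 = -⅖ - I*√2/5 ≈ -0.4 - 0.28284*I)
(N*(-15))/j = (-40*(-15))/(-⅖ - I*√2/5) = 600/(-⅖ - I*√2/5)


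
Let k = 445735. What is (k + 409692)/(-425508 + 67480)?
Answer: -855427/358028 ≈ -2.3893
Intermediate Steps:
(k + 409692)/(-425508 + 67480) = (445735 + 409692)/(-425508 + 67480) = 855427/(-358028) = 855427*(-1/358028) = -855427/358028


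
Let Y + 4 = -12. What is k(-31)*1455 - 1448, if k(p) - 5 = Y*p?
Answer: 727507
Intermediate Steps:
Y = -16 (Y = -4 - 12 = -16)
k(p) = 5 - 16*p
k(-31)*1455 - 1448 = (5 - 16*(-31))*1455 - 1448 = (5 + 496)*1455 - 1448 = 501*1455 - 1448 = 728955 - 1448 = 727507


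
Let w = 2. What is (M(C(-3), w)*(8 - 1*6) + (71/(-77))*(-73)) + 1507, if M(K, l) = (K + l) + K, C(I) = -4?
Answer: 120298/77 ≈ 1562.3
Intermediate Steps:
M(K, l) = l + 2*K
(M(C(-3), w)*(8 - 1*6) + (71/(-77))*(-73)) + 1507 = ((2 + 2*(-4))*(8 - 1*6) + (71/(-77))*(-73)) + 1507 = ((2 - 8)*(8 - 6) + (71*(-1/77))*(-73)) + 1507 = (-6*2 - 71/77*(-73)) + 1507 = (-12 + 5183/77) + 1507 = 4259/77 + 1507 = 120298/77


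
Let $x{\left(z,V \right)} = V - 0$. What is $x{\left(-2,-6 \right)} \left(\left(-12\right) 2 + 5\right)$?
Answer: $114$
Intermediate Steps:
$x{\left(z,V \right)} = V$ ($x{\left(z,V \right)} = V + 0 = V$)
$x{\left(-2,-6 \right)} \left(\left(-12\right) 2 + 5\right) = - 6 \left(\left(-12\right) 2 + 5\right) = - 6 \left(-24 + 5\right) = \left(-6\right) \left(-19\right) = 114$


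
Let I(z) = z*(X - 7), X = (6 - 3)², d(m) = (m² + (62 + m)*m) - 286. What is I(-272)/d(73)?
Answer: -272/7449 ≈ -0.036515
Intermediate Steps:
d(m) = -286 + m² + m*(62 + m) (d(m) = (m² + m*(62 + m)) - 286 = -286 + m² + m*(62 + m))
X = 9 (X = 3² = 9)
I(z) = 2*z (I(z) = z*(9 - 7) = z*2 = 2*z)
I(-272)/d(73) = (2*(-272))/(-286 + 2*73² + 62*73) = -544/(-286 + 2*5329 + 4526) = -544/(-286 + 10658 + 4526) = -544/14898 = -544*1/14898 = -272/7449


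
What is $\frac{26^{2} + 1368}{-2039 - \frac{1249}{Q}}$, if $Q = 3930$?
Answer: $- \frac{8032920}{8014519} \approx -1.0023$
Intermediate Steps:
$\frac{26^{2} + 1368}{-2039 - \frac{1249}{Q}} = \frac{26^{2} + 1368}{-2039 - \frac{1249}{3930}} = \frac{676 + 1368}{-2039 - \frac{1249}{3930}} = \frac{2044}{-2039 - \frac{1249}{3930}} = \frac{2044}{- \frac{8014519}{3930}} = 2044 \left(- \frac{3930}{8014519}\right) = - \frac{8032920}{8014519}$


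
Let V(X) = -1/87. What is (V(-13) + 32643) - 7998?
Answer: 2144114/87 ≈ 24645.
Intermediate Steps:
V(X) = -1/87 (V(X) = -1*1/87 = -1/87)
(V(-13) + 32643) - 7998 = (-1/87 + 32643) - 7998 = 2839940/87 - 7998 = 2144114/87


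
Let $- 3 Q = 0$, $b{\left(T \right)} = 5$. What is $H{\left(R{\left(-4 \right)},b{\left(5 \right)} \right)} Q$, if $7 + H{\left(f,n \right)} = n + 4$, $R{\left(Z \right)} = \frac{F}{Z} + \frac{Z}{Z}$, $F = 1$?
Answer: $0$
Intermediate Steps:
$R{\left(Z \right)} = 1 + \frac{1}{Z}$ ($R{\left(Z \right)} = 1 \frac{1}{Z} + \frac{Z}{Z} = \frac{1}{Z} + 1 = 1 + \frac{1}{Z}$)
$Q = 0$ ($Q = \left(- \frac{1}{3}\right) 0 = 0$)
$H{\left(f,n \right)} = -3 + n$ ($H{\left(f,n \right)} = -7 + \left(n + 4\right) = -7 + \left(4 + n\right) = -3 + n$)
$H{\left(R{\left(-4 \right)},b{\left(5 \right)} \right)} Q = \left(-3 + 5\right) 0 = 2 \cdot 0 = 0$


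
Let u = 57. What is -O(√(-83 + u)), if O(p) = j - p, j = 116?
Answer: -116 + I*√26 ≈ -116.0 + 5.099*I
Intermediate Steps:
O(p) = 116 - p
-O(√(-83 + u)) = -(116 - √(-83 + 57)) = -(116 - √(-26)) = -(116 - I*√26) = -116 + I*√26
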